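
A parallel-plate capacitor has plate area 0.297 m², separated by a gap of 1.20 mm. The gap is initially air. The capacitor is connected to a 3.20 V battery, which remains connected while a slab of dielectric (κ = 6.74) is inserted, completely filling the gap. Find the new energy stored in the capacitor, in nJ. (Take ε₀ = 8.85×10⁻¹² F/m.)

Initially C₁ = ε₀A/d = 8.85×10⁻¹² × 0.297 / 1.20×10⁻³ = 2.19×10⁻⁹ F.
U₁ = 1.12×10⁻⁸ J.
Battery connected ⇒ V is held fixed. C₂ = 6.74 C₁ and U = ½CV², so U₂/U₁ = C₂/C₁ = 6.74.
U₂ = 6.74 × 1.12×10⁻⁸ = 7.56×10⁻⁸ J.

U ≈ 75.6 nJ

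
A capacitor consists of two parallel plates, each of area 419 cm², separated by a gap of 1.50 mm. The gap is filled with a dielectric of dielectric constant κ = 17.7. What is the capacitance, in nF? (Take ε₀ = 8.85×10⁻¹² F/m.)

A = 419 cm² = 4.19×10⁻² m².
C = κε₀A/d = 17.7 × 8.85×10⁻¹² × 4.19×10⁻² / 1.50×10⁻³ = 4.38×10⁻⁹ F.

4.38 nF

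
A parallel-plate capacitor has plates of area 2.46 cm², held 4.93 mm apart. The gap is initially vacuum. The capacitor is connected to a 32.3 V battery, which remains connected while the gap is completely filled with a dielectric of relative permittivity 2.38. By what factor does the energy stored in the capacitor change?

Battery connected ⇒ V is held fixed.
C₂ = 2.38 C₁ and U = ½CV², so U₂/U₁ = C₂/C₁ = 2.38.

2.38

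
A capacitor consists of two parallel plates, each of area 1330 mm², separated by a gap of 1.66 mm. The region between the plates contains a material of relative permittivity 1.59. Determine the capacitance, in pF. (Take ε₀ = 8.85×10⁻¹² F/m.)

C ≈ 11.3 pF

A = 1330 mm² = 1.33×10⁻³ m².
C = κε₀A/d = 1.59 × 8.85×10⁻¹² × 1.33×10⁻³ / 1.66×10⁻³ = 1.13×10⁻¹¹ F.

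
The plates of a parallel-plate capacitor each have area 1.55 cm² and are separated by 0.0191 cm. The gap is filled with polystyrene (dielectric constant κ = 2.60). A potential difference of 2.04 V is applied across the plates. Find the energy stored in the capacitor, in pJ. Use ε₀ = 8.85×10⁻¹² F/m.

U ≈ 38.9 pJ

A = 1.55 cm² = 1.55×10⁻⁴ m².
C = κε₀A/d = 2.60 × 8.85×10⁻¹² × 1.55×10⁻⁴ / 1.91×10⁻⁴ = 1.87×10⁻¹¹ F.
U = ½CV² = ½ × 1.87×10⁻¹¹ × (2.04)² = 3.89×10⁻¹¹ J.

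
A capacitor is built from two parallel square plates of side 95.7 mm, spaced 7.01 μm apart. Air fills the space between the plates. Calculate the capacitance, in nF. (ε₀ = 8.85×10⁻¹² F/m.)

11.6 nF

A = (95.7 mm)² = 9.16×10⁻³ m².
C = ε₀A/d = 8.85×10⁻¹² × 9.16×10⁻³ / 7.01×10⁻⁶ = 1.16×10⁻⁸ F.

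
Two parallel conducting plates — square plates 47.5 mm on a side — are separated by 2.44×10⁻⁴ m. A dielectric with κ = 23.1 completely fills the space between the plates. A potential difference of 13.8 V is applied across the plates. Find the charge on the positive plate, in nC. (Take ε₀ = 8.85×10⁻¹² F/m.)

A = (47.5 mm)² = 2.26×10⁻³ m².
C = κε₀A/d = 23.1 × 8.85×10⁻¹² × 2.26×10⁻³ / 2.44×10⁻⁴ = 1.89×10⁻⁹ F.
Q = CV = 1.89×10⁻⁹ × 13.8 = 2.61×10⁻⁸ C.

Q ≈ 26.1 nC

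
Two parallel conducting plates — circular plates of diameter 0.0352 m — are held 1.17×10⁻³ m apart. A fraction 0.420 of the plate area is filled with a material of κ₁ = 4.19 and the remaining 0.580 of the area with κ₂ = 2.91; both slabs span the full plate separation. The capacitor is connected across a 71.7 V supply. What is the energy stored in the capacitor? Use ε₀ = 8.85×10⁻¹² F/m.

U ≈ 65.2 nJ

A = π(0.0352/2 m)² = 9.73×10⁻⁴ m².
Side-by-side slabs ⇒ two capacitors in parallel, each spanning the full gap.
C₁ = κ₁ε₀A₁/d = 4.19 × 8.85×10⁻¹² × 4.09×10⁻⁴ / 1.17×10⁻³ = 1.30×10⁻¹¹ F.
C₂ = κ₂ε₀A₂/d = 2.91 × 8.85×10⁻¹² × 5.64×10⁻⁴ / 1.17×10⁻³ = 1.24×10⁻¹¹ F.
C = C₁ + C₂ = 2.54×10⁻¹¹ F.
U = ½CV² = ½ × 2.54×10⁻¹¹ × (71.7)² = 6.52×10⁻⁸ J.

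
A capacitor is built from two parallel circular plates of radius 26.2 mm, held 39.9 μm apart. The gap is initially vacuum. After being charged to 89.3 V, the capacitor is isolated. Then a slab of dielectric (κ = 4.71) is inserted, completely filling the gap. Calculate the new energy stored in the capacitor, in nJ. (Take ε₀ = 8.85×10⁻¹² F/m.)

U ≈ 405 nJ

A = π(26.2 mm)² = 2.16×10⁻³ m².
Initially C₁ = ε₀A/d = 8.85×10⁻¹² × 2.16×10⁻³ / 3.99×10⁻⁵ = 4.78×10⁻¹⁰ F.
U₁ = 1.91×10⁻⁶ J.
Isolated ⇒ Q is held fixed. C₂ = 4.71 C₁ and U = Q²/(2C), so U₂/U₁ = C₁/C₂ = 0.212.
U₂ = 0.212 × 1.91×10⁻⁶ = 4.05×10⁻⁷ J.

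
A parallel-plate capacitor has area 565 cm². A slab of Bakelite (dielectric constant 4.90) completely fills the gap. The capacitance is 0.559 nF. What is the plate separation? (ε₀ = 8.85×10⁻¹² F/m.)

A = 565 cm² = 5.65×10⁻² m².
d = κε₀A/C = 4.90 × 8.85×10⁻¹² × 5.65×10⁻² / 5.59×10⁻¹⁰ = 4.38×10⁻³ m.

4.38 mm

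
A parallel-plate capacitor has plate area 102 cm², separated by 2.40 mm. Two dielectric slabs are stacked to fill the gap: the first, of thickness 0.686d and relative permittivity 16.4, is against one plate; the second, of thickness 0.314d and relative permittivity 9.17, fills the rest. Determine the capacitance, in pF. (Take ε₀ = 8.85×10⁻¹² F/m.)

494 pF

A = 102 cm² = 1.02×10⁻² m².
Stacked slabs ⇒ two capacitors in series, each with the full plate area.
C₁ = κ₁ε₀A/d₁ = 16.4 × 8.85×10⁻¹² × 1.02×10⁻² / 1.65×10⁻³ = 8.99×10⁻¹⁰ F.
C₂ = κ₂ε₀A/d₂ = 9.17 × 8.85×10⁻¹² × 1.02×10⁻² / 7.54×10⁻⁴ = 1.10×10⁻⁹ F.
C = (1/C₁ + 1/C₂)⁻¹ = 4.94×10⁻¹⁰ F.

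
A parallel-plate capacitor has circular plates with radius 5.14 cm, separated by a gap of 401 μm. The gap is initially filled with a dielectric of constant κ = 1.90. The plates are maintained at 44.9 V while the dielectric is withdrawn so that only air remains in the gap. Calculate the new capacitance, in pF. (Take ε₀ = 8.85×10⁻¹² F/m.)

183 pF

A = π(5.14 cm)² = 8.30×10⁻³ m².
Initially C₁ = κε₀A/d = 1.90 × 8.85×10⁻¹² × 8.30×10⁻³ / 4.01×10⁻⁴ = 3.48×10⁻¹⁰ F.
C = κε₀A/d scales with κ, so C₂/C₁ = 1/κ = 1/1.90 = 0.526.
C₂ = 0.526 × 3.48×10⁻¹⁰ = 1.83×10⁻¹⁰ F.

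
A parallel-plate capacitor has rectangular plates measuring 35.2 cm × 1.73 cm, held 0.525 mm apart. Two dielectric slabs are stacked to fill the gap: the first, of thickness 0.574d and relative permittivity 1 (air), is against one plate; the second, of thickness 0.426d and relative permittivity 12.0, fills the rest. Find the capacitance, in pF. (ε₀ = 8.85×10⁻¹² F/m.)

A = 35.2 × 1.73 cm² = 6.09×10⁻³ m².
Stacked slabs ⇒ two capacitors in series, each with the full plate area.
C₁ = κ₁ε₀A/d₁ = 1.00 × 8.85×10⁻¹² × 6.09×10⁻³ / 3.01×10⁻⁴ = 1.79×10⁻¹⁰ F.
C₂ = κ₂ε₀A/d₂ = 12.0 × 8.85×10⁻¹² × 6.09×10⁻³ / 2.24×10⁻⁴ = 2.89×10⁻⁹ F.
C = (1/C₁ + 1/C₂)⁻¹ = 1.68×10⁻¹⁰ F.

168 pF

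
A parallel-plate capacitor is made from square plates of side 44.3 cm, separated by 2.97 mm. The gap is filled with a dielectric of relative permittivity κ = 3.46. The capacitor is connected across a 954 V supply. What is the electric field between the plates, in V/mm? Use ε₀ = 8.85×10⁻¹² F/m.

E ≈ 321 V/mm

E = V/d = 954 / 2.97×10⁻³ = 3.21×10⁵ V/m.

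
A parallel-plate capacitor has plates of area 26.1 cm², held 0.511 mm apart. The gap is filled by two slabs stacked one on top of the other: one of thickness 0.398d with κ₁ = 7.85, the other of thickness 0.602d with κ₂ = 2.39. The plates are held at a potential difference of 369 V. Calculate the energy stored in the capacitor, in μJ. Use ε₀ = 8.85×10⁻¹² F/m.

U ≈ 10.2 μJ

A = 26.1 cm² = 2.61×10⁻³ m².
Stacked slabs ⇒ two capacitors in series, each with the full plate area.
C₁ = κ₁ε₀A/d₁ = 7.85 × 8.85×10⁻¹² × 2.61×10⁻³ / 2.03×10⁻⁴ = 8.92×10⁻¹⁰ F.
C₂ = κ₂ε₀A/d₂ = 2.39 × 8.85×10⁻¹² × 2.61×10⁻³ / 3.08×10⁻⁴ = 1.79×10⁻¹⁰ F.
C = (1/C₁ + 1/C₂)⁻¹ = 1.49×10⁻¹⁰ F.
U = ½CV² = ½ × 1.49×10⁻¹⁰ × (369)² = 1.02×10⁻⁵ J.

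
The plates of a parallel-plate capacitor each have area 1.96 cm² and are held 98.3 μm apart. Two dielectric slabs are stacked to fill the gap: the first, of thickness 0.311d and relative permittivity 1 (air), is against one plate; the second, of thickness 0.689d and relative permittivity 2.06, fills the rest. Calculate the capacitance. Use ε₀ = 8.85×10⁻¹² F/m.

A = 1.96 cm² = 1.96×10⁻⁴ m².
Stacked slabs ⇒ two capacitors in series, each with the full plate area.
C₁ = κ₁ε₀A/d₁ = 1.00 × 8.85×10⁻¹² × 1.96×10⁻⁴ / 3.06×10⁻⁵ = 5.67×10⁻¹¹ F.
C₂ = κ₂ε₀A/d₂ = 2.06 × 8.85×10⁻¹² × 1.96×10⁻⁴ / 6.77×10⁻⁵ = 5.28×10⁻¹¹ F.
C = (1/C₁ + 1/C₂)⁻¹ = 2.73×10⁻¹¹ F.

C ≈ 27.3 pF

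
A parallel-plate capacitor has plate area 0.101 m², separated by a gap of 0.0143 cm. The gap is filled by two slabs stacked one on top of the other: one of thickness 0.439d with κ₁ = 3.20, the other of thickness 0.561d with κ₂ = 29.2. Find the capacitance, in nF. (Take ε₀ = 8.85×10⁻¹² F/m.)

C ≈ 40.0 nF

Stacked slabs ⇒ two capacitors in series, each with the full plate area.
C₁ = κ₁ε₀A/d₁ = 3.20 × 8.85×10⁻¹² × 0.101 / 6.28×10⁻⁵ = 4.56×10⁻⁸ F.
C₂ = κ₂ε₀A/d₂ = 29.2 × 8.85×10⁻¹² × 0.101 / 8.02×10⁻⁵ = 3.25×10⁻⁷ F.
C = (1/C₁ + 1/C₂)⁻¹ = 4.00×10⁻⁸ F.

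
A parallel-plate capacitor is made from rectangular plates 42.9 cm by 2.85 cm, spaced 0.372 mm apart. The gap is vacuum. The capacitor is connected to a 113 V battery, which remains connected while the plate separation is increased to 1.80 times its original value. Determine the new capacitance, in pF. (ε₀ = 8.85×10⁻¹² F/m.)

A = 42.9 × 2.85 cm² = 1.22×10⁻² m².
Initially C₁ = ε₀A/d = 8.85×10⁻¹² × 1.22×10⁻² / 3.72×10⁻⁴ = 2.91×10⁻¹⁰ F.
C = ε₀A/d scales as 1/d, so C₂/C₁ = d₁/d₂ = 1/1.80 = 0.556.
C₂ = 0.556 × 2.91×10⁻¹⁰ = 1.62×10⁻¹⁰ F.

162 pF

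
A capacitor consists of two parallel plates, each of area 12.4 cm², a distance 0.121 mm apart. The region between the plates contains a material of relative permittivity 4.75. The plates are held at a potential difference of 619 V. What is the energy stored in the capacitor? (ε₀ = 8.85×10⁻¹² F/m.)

U ≈ 82.5 μJ

A = 12.4 cm² = 1.24×10⁻³ m².
C = κε₀A/d = 4.75 × 8.85×10⁻¹² × 1.24×10⁻³ / 1.21×10⁻⁴ = 4.31×10⁻¹⁰ F.
U = ½CV² = ½ × 4.31×10⁻¹⁰ × (619)² = 8.25×10⁻⁵ J.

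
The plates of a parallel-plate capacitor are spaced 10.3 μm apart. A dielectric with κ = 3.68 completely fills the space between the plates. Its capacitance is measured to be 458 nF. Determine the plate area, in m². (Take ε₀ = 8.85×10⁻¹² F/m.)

0.145 m²

A = Cd/(κε₀) = 4.58×10⁻⁷ × 1.03×10⁻⁵ / (3.68 × 8.85×10⁻¹²) = 0.145 m².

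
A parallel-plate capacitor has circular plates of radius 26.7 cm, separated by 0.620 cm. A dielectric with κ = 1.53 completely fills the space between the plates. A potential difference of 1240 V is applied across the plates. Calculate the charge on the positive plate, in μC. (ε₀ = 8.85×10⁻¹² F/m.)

A = π(26.7 cm)² = 0.224 m².
C = κε₀A/d = 1.53 × 8.85×10⁻¹² × 0.224 / 6.20×10⁻³ = 4.89×10⁻¹⁰ F.
Q = CV = 4.89×10⁻¹⁰ × 1240 = 6.07×10⁻⁷ C.

Q ≈ 0.607 μC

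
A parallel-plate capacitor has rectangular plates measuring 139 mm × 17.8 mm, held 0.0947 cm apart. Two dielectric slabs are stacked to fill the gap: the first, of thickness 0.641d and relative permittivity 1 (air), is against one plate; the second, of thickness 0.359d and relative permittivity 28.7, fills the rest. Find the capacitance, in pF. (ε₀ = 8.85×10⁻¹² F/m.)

35.4 pF

A = 139 × 17.8 mm² = 2.47×10⁻³ m².
Stacked slabs ⇒ two capacitors in series, each with the full plate area.
C₁ = κ₁ε₀A/d₁ = 1.00 × 8.85×10⁻¹² × 2.47×10⁻³ / 6.07×10⁻⁴ = 3.61×10⁻¹¹ F.
C₂ = κ₂ε₀A/d₂ = 28.7 × 8.85×10⁻¹² × 2.47×10⁻³ / 3.40×10⁻⁴ = 1.85×10⁻⁹ F.
C = (1/C₁ + 1/C₂)⁻¹ = 3.54×10⁻¹¹ F.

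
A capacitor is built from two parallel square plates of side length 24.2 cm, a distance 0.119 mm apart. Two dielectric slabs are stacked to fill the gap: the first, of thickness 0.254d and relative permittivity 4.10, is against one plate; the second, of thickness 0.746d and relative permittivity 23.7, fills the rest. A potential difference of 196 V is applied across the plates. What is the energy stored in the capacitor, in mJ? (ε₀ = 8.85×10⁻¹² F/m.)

A = (24.2 cm)² = 5.86×10⁻² m².
Stacked slabs ⇒ two capacitors in series, each with the full plate area.
C₁ = κ₁ε₀A/d₁ = 4.10 × 8.85×10⁻¹² × 5.86×10⁻² / 3.02×10⁻⁵ = 7.03×10⁻⁸ F.
C₂ = κ₂ε₀A/d₂ = 23.7 × 8.85×10⁻¹² × 5.86×10⁻² / 8.88×10⁻⁵ = 1.38×10⁻⁷ F.
C = (1/C₁ + 1/C₂)⁻¹ = 4.66×10⁻⁸ F.
U = ½CV² = ½ × 4.66×10⁻⁸ × (196)² = 8.95×10⁻⁴ J.

0.895 mJ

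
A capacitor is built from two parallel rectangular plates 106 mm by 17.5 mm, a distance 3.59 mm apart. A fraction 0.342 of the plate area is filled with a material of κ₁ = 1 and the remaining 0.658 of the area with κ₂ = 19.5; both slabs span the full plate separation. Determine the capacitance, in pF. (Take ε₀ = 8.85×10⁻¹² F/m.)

A = 106 × 17.5 mm² = 1.85×10⁻³ m².
Side-by-side slabs ⇒ two capacitors in parallel, each spanning the full gap.
C₁ = κ₁ε₀A₁/d = 1.00 × 8.85×10⁻¹² × 6.34×10⁻⁴ / 3.59×10⁻³ = 1.56×10⁻¹² F.
C₂ = κ₂ε₀A₂/d = 19.5 × 8.85×10⁻¹² × 1.22×10⁻³ / 3.59×10⁻³ = 5.87×10⁻¹¹ F.
C = C₁ + C₂ = 6.02×10⁻¹¹ F.

60.2 pF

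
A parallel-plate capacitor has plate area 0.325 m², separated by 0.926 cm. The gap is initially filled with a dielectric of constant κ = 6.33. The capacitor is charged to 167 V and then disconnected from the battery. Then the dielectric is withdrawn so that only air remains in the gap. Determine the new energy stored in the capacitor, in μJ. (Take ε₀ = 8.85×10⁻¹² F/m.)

174 μJ

Initially C₁ = κε₀A/d = 6.33 × 8.85×10⁻¹² × 0.325 / 9.26×10⁻³ = 1.97×10⁻⁹ F.
U₁ = 2.74×10⁻⁵ J.
Isolated ⇒ Q is held fixed. C₂ = 0.158 C₁ and U = Q²/(2C), so U₂/U₁ = C₁/C₂ = 6.33.
U₂ = 6.33 × 2.74×10⁻⁵ = 1.74×10⁻⁴ J.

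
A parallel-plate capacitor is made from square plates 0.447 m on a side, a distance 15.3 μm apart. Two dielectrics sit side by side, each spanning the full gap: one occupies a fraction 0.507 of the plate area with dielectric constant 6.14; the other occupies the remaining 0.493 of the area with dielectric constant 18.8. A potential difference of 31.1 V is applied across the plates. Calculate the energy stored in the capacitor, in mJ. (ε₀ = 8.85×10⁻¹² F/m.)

A = (0.447 m)² = 0.200 m².
Side-by-side slabs ⇒ two capacitors in parallel, each spanning the full gap.
C₁ = κ₁ε₀A₁/d = 6.14 × 8.85×10⁻¹² × 0.101 / 1.53×10⁻⁵ = 3.60×10⁻⁷ F.
C₂ = κ₂ε₀A₂/d = 18.8 × 8.85×10⁻¹² × 9.85×10⁻² / 1.53×10⁻⁵ = 1.07×10⁻⁶ F.
C = C₁ + C₂ = 1.43×10⁻⁶ F.
U = ½CV² = ½ × 1.43×10⁻⁶ × (31.1)² = 6.92×10⁻⁴ J.

U ≈ 0.692 mJ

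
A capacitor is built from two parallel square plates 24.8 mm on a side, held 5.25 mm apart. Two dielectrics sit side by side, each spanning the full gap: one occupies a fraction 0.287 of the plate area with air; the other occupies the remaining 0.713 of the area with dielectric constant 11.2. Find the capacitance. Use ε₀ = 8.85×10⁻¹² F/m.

A = (24.8 mm)² = 6.15×10⁻⁴ m².
Side-by-side slabs ⇒ two capacitors in parallel, each spanning the full gap.
C₁ = κ₁ε₀A₁/d = 1.00 × 8.85×10⁻¹² × 1.77×10⁻⁴ / 5.25×10⁻³ = 2.98×10⁻¹³ F.
C₂ = κ₂ε₀A₂/d = 11.2 × 8.85×10⁻¹² × 4.39×10⁻⁴ / 5.25×10⁻³ = 8.28×10⁻¹² F.
C = C₁ + C₂ = 8.58×10⁻¹² F.

C ≈ 8.58 pF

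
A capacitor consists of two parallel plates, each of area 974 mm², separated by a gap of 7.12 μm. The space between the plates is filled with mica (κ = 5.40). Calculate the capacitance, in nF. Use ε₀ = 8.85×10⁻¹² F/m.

A = 974 mm² = 9.74×10⁻⁴ m².
C = κε₀A/d = 5.40 × 8.85×10⁻¹² × 9.74×10⁻⁴ / 7.12×10⁻⁶ = 6.54×10⁻⁹ F.

C ≈ 6.54 nF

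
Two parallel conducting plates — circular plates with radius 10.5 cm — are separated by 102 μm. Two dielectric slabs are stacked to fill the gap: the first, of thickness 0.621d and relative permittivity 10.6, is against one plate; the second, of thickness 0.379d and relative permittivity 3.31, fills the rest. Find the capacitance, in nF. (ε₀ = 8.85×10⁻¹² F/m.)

17.4 nF

A = π(10.5 cm)² = 3.46×10⁻² m².
Stacked slabs ⇒ two capacitors in series, each with the full plate area.
C₁ = κ₁ε₀A/d₁ = 10.6 × 8.85×10⁻¹² × 3.46×10⁻² / 6.33×10⁻⁵ = 5.13×10⁻⁸ F.
C₂ = κ₂ε₀A/d₂ = 3.31 × 8.85×10⁻¹² × 3.46×10⁻² / 3.87×10⁻⁵ = 2.62×10⁻⁸ F.
C = (1/C₁ + 1/C₂)⁻¹ = 1.74×10⁻⁸ F.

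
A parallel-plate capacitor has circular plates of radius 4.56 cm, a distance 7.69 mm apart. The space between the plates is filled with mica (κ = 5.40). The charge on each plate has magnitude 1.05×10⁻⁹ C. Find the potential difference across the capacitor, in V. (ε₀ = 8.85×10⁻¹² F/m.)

V ≈ 25.9 V

A = π(4.56 cm)² = 6.53×10⁻³ m².
C = κε₀A/d = 5.40 × 8.85×10⁻¹² × 6.53×10⁻³ / 7.69×10⁻³ = 4.06×10⁻¹¹ F.
V = Q/C = 1.05×10⁻⁹ / 4.06×10⁻¹¹ = 25.9 V.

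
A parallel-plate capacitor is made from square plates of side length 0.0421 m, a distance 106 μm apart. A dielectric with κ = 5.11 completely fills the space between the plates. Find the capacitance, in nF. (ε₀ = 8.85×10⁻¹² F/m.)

C ≈ 0.756 nF

A = (0.0421 m)² = 1.77×10⁻³ m².
C = κε₀A/d = 5.11 × 8.85×10⁻¹² × 1.77×10⁻³ / 1.06×10⁻⁴ = 7.56×10⁻¹⁰ F.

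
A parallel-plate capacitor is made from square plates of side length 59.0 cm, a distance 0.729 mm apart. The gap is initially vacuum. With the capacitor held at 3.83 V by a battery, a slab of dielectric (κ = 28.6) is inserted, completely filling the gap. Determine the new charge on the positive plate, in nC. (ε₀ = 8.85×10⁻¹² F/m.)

A = (59.0 cm)² = 0.348 m².
Initially C₁ = ε₀A/d = 8.85×10⁻¹² × 0.348 / 7.29×10⁻⁴ = 4.23×10⁻⁹ F.
Q₁ = 1.62×10⁻⁸ C.
Battery connected ⇒ V is held fixed. C₂ = 28.6 C₁ and Q = CV, so Q₂/Q₁ = C₂/C₁ = 28.6.
Q₂ = 28.6 × 1.62×10⁻⁸ = 4.63×10⁻⁷ C.

463 nC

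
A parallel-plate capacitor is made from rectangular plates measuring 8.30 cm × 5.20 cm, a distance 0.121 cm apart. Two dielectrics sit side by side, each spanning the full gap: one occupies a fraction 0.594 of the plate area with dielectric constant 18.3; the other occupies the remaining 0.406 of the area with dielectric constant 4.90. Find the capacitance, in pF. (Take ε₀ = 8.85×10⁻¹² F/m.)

406 pF

A = 8.30 × 5.20 cm² = 4.32×10⁻³ m².
Side-by-side slabs ⇒ two capacitors in parallel, each spanning the full gap.
C₁ = κ₁ε₀A₁/d = 18.3 × 8.85×10⁻¹² × 2.56×10⁻³ / 1.21×10⁻³ = 3.43×10⁻¹⁰ F.
C₂ = κ₂ε₀A₂/d = 4.90 × 8.85×10⁻¹² × 1.75×10⁻³ / 1.21×10⁻³ = 6.28×10⁻¹¹ F.
C = C₁ + C₂ = 4.06×10⁻¹⁰ F.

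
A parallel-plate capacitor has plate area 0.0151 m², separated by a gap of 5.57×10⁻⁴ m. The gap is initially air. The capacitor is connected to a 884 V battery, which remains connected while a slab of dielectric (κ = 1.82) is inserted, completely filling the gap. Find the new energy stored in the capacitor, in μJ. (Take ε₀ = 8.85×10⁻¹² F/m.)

171 μJ

Initially C₁ = ε₀A/d = 8.85×10⁻¹² × 1.51×10⁻² / 5.57×10⁻⁴ = 2.40×10⁻¹⁰ F.
U₁ = 9.37×10⁻⁵ J.
Battery connected ⇒ V is held fixed. C₂ = 1.82 C₁ and U = ½CV², so U₂/U₁ = C₂/C₁ = 1.82.
U₂ = 1.82 × 9.37×10⁻⁵ = 1.71×10⁻⁴ J.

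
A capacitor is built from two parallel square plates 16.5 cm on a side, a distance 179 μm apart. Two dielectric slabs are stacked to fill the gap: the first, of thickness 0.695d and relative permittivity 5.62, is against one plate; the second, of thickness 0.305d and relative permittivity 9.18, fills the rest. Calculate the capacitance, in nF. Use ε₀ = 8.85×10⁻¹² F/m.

8.58 nF

A = (16.5 cm)² = 2.72×10⁻² m².
Stacked slabs ⇒ two capacitors in series, each with the full plate area.
C₁ = κ₁ε₀A/d₁ = 5.62 × 8.85×10⁻¹² × 2.72×10⁻² / 1.24×10⁻⁴ = 1.09×10⁻⁸ F.
C₂ = κ₂ε₀A/d₂ = 9.18 × 8.85×10⁻¹² × 2.72×10⁻² / 5.46×10⁻⁵ = 4.05×10⁻⁸ F.
C = (1/C₁ + 1/C₂)⁻¹ = 8.58×10⁻⁹ F.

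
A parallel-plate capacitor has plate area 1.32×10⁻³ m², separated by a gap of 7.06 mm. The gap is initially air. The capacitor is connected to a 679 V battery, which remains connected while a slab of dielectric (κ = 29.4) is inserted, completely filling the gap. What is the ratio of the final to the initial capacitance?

C = κε₀A/d scales with κ, so C₂/C₁ = κ = 29.4.

C₂/C₁ ≈ 29.4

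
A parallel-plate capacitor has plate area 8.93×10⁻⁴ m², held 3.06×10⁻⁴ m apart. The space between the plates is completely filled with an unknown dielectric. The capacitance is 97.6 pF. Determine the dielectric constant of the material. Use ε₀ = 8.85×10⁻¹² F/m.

κ = Cd/(ε₀A) = 9.76×10⁻¹¹ × 3.06×10⁻⁴ / (8.85×10⁻¹² × 8.93×10⁻⁴) = 3.78.

κ ≈ 3.78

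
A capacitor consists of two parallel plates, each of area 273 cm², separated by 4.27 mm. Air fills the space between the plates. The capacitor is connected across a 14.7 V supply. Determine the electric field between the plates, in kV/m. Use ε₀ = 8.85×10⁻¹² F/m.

E ≈ 3.44 kV/m

E = V/d = 14.7 / 4.27×10⁻³ = 3.44×10³ V/m.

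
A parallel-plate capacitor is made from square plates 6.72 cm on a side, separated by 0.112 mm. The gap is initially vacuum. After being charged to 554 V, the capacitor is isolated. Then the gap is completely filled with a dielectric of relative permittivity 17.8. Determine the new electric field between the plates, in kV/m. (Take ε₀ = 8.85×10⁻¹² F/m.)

A = (6.72 cm)² = 4.52×10⁻³ m².
Initially C₁ = ε₀A/d = 8.85×10⁻¹² × 4.52×10⁻³ / 1.12×10⁻⁴ = 3.57×10⁻¹⁰ F.
E₁ = 4.95×10⁶ V/m.
Isolated ⇒ Q is held fixed. V₂ = Q/C₂ = V₁/17.8; E = V/d, so E₂/E₁ = (V₂/V₁)(d₁/d₂) = 0.0562.
E₂ = 0.0562 × 4.95×10⁶ = 2.78×10⁵ V/m.

278 kV/m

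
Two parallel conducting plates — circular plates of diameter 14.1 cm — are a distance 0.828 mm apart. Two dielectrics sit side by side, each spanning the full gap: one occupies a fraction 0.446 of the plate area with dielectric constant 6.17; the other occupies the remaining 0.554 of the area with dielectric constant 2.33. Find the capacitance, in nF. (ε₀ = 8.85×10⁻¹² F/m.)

C ≈ 0.675 nF

A = π(14.1/2 cm)² = 1.56×10⁻² m².
Side-by-side slabs ⇒ two capacitors in parallel, each spanning the full gap.
C₁ = κ₁ε₀A₁/d = 6.17 × 8.85×10⁻¹² × 6.96×10⁻³ / 8.28×10⁻⁴ = 4.59×10⁻¹⁰ F.
C₂ = κ₂ε₀A₂/d = 2.33 × 8.85×10⁻¹² × 8.65×10⁻³ / 8.28×10⁻⁴ = 2.15×10⁻¹⁰ F.
C = C₁ + C₂ = 6.75×10⁻¹⁰ F.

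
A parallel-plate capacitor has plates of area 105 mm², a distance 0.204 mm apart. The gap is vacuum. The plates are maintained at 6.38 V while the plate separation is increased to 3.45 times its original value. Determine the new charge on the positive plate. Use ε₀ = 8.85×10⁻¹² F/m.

8.42 pC

A = 105 mm² = 1.05×10⁻⁴ m².
Initially C₁ = ε₀A/d = 8.85×10⁻¹² × 1.05×10⁻⁴ / 2.04×10⁻⁴ = 4.56×10⁻¹² F.
Q₁ = 2.91×10⁻¹¹ C.
Battery connected ⇒ V is held fixed. C₂ = 0.290 C₁ and Q = CV, so Q₂/Q₁ = C₂/C₁ = 0.290.
Q₂ = 0.290 × 2.91×10⁻¹¹ = 8.42×10⁻¹² C.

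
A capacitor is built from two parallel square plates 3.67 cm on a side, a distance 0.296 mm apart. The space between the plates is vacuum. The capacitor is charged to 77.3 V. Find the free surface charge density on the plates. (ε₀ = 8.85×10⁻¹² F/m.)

A = (3.67 cm)² = 1.35×10⁻³ m².
C = ε₀A/d = 8.85×10⁻¹² × 1.35×10⁻³ / 2.96×10⁻⁴ = 4.03×10⁻¹¹ F.
σ = Q/A = CV/A = 4.03×10⁻¹¹ × 77.3 / 1.35×10⁻³ = 2.31×10⁻⁶ C/m².

σ ≈ 2.31 μC/m²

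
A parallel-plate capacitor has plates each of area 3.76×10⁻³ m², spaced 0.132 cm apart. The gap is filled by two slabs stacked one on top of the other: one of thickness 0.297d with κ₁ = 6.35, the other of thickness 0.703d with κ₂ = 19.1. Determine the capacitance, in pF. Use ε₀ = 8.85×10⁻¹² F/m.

C ≈ 302 pF

Stacked slabs ⇒ two capacitors in series, each with the full plate area.
C₁ = κ₁ε₀A/d₁ = 6.35 × 8.85×10⁻¹² × 3.76×10⁻³ / 3.92×10⁻⁴ = 5.39×10⁻¹⁰ F.
C₂ = κ₂ε₀A/d₂ = 19.1 × 8.85×10⁻¹² × 3.76×10⁻³ / 9.28×10⁻⁴ = 6.85×10⁻¹⁰ F.
C = (1/C₁ + 1/C₂)⁻¹ = 3.02×10⁻¹⁰ F.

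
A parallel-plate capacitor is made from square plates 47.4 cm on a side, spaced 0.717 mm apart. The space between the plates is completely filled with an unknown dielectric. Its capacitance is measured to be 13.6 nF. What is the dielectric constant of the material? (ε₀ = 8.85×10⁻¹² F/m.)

A = (47.4 cm)² = 0.225 m².
κ = Cd/(ε₀A) = 1.36×10⁻⁸ × 7.17×10⁻⁴ / (8.85×10⁻¹² × 0.225) = 4.90.

4.90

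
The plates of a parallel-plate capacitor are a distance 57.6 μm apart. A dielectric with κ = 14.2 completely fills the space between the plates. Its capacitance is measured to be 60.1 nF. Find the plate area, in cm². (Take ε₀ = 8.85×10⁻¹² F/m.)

A = Cd/(κε₀) = 6.01×10⁻⁸ × 5.76×10⁻⁵ / (14.2 × 8.85×10⁻¹²) = 2.75×10⁻² m².

A ≈ 275 cm²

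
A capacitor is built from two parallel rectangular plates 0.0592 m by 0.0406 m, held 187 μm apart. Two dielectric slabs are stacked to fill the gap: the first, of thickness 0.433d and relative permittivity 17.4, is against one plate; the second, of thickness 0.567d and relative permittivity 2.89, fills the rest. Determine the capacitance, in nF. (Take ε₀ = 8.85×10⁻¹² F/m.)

C ≈ 0.515 nF

A = 0.0592 × 0.0406 m² = 2.40×10⁻³ m².
Stacked slabs ⇒ two capacitors in series, each with the full plate area.
C₁ = κ₁ε₀A/d₁ = 17.4 × 8.85×10⁻¹² × 2.40×10⁻³ / 8.10×10⁻⁵ = 4.57×10⁻⁹ F.
C₂ = κ₂ε₀A/d₂ = 2.89 × 8.85×10⁻¹² × 2.40×10⁻³ / 1.06×10⁻⁴ = 5.80×10⁻¹⁰ F.
C = (1/C₁ + 1/C₂)⁻¹ = 5.15×10⁻¹⁰ F.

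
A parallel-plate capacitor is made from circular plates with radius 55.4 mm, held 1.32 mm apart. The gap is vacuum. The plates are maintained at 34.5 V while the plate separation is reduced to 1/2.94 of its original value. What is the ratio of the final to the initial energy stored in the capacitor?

2.94

Battery connected ⇒ V is held fixed.
C₂ = 2.94 C₁ and U = ½CV², so U₂/U₁ = C₂/C₁ = 2.94.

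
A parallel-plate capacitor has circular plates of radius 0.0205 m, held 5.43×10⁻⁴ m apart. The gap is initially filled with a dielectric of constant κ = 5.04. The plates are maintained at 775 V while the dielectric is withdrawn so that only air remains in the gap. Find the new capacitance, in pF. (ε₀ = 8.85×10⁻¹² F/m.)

21.5 pF

A = π(0.0205 m)² = 1.32×10⁻³ m².
Initially C₁ = κε₀A/d = 5.04 × 8.85×10⁻¹² × 1.32×10⁻³ / 5.43×10⁻⁴ = 1.08×10⁻¹⁰ F.
C = κε₀A/d scales with κ, so C₂/C₁ = 1/κ = 1/5.04 = 0.198.
C₂ = 0.198 × 1.08×10⁻¹⁰ = 2.15×10⁻¹¹ F.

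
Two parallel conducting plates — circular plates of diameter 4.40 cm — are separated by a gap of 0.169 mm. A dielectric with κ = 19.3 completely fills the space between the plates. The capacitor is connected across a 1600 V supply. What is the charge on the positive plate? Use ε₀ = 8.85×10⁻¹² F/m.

2.46 μC

A = π(4.40/2 cm)² = 1.52×10⁻³ m².
C = κε₀A/d = 19.3 × 8.85×10⁻¹² × 1.52×10⁻³ / 1.69×10⁻⁴ = 1.54×10⁻⁹ F.
Q = CV = 1.54×10⁻⁹ × 1600 = 2.46×10⁻⁶ C.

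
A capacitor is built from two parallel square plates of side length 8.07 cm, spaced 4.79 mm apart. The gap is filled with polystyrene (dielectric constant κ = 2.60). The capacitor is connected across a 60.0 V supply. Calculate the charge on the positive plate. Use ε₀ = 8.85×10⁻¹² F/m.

Q ≈ 1.88 nC

A = (8.07 cm)² = 6.51×10⁻³ m².
C = κε₀A/d = 2.60 × 8.85×10⁻¹² × 6.51×10⁻³ / 4.79×10⁻³ = 3.13×10⁻¹¹ F.
Q = CV = 3.13×10⁻¹¹ × 60.0 = 1.88×10⁻⁹ C.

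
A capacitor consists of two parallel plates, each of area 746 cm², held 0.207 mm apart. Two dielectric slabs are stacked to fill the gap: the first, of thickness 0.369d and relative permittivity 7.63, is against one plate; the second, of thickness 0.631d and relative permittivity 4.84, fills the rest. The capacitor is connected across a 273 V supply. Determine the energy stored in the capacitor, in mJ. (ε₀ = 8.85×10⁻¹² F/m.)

A = 746 cm² = 7.46×10⁻² m².
Stacked slabs ⇒ two capacitors in series, each with the full plate area.
C₁ = κ₁ε₀A/d₁ = 7.63 × 8.85×10⁻¹² × 7.46×10⁻² / 7.64×10⁻⁵ = 6.59×10⁻⁸ F.
C₂ = κ₂ε₀A/d₂ = 4.84 × 8.85×10⁻¹² × 7.46×10⁻² / 1.31×10⁻⁴ = 2.45×10⁻⁸ F.
C = (1/C₁ + 1/C₂)⁻¹ = 1.78×10⁻⁸ F.
U = ½CV² = ½ × 1.78×10⁻⁸ × (273)² = 6.65×10⁻⁴ J.

0.665 mJ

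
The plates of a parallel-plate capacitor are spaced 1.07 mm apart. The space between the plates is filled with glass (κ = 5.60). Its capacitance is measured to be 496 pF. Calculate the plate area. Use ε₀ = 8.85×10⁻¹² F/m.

107 cm²

A = Cd/(κε₀) = 4.96×10⁻¹⁰ × 1.07×10⁻³ / (5.60 × 8.85×10⁻¹²) = 1.07×10⁻² m².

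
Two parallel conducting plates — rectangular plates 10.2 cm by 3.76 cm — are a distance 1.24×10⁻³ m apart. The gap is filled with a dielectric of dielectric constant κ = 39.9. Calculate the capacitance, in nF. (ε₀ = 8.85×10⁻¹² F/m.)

A = 10.2 × 3.76 cm² = 3.84×10⁻³ m².
C = κε₀A/d = 39.9 × 8.85×10⁻¹² × 3.84×10⁻³ / 1.24×10⁻³ = 1.09×10⁻⁹ F.

C ≈ 1.09 nF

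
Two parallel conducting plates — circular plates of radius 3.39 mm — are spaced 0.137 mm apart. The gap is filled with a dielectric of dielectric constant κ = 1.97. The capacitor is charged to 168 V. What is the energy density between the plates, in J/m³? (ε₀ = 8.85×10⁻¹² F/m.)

E = V/d = 168 / 1.37×10⁻⁴ = 1.23×10⁶ V/m.
u = ½κε₀E² = ½ × 1.97 × 8.85×10⁻¹² × (1.23×10⁶)² = 13.1 J/m³.

u ≈ 13.1 J/m³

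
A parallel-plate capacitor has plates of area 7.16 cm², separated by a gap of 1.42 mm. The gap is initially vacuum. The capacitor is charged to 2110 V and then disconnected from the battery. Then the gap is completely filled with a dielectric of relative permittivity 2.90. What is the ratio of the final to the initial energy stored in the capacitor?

0.345

Isolated ⇒ Q is held fixed.
C₂ = 2.90 C₁ and U = Q²/(2C), so U₂/U₁ = C₁/C₂ = 0.345.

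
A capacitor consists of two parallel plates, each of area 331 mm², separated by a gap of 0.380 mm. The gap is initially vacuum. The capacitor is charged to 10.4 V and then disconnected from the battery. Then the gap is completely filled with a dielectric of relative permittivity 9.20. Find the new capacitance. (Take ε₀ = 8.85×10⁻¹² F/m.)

70.9 pF

A = 331 mm² = 3.31×10⁻⁴ m².
Initially C₁ = ε₀A/d = 8.85×10⁻¹² × 3.31×10⁻⁴ / 3.80×10⁻⁴ = 7.71×10⁻¹² F.
C = κε₀A/d scales with κ, so C₂/C₁ = κ = 9.20.
C₂ = 9.20 × 7.71×10⁻¹² = 7.09×10⁻¹¹ F.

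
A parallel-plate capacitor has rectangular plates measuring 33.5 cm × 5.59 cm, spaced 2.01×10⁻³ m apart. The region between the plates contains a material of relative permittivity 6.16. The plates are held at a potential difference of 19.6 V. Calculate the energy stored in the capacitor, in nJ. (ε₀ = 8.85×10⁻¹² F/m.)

A = 33.5 × 5.59 cm² = 1.87×10⁻² m².
C = κε₀A/d = 6.16 × 8.85×10⁻¹² × 1.87×10⁻² / 2.01×10⁻³ = 5.08×10⁻¹⁰ F.
U = ½CV² = ½ × 5.08×10⁻¹⁰ × (19.6)² = 9.76×10⁻⁸ J.

97.6 nJ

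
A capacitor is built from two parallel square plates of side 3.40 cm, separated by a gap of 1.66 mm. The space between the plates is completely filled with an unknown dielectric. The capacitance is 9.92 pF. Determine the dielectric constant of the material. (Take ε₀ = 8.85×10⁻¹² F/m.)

1.61

A = (3.40 cm)² = 1.16×10⁻³ m².
κ = Cd/(ε₀A) = 9.92×10⁻¹² × 1.66×10⁻³ / (8.85×10⁻¹² × 1.16×10⁻³) = 1.61.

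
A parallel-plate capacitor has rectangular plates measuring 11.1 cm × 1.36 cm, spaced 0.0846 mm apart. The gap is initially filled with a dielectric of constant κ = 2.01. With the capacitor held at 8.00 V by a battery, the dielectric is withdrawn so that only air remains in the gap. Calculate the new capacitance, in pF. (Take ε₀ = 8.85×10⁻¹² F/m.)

A = 11.1 × 1.36 cm² = 1.51×10⁻³ m².
Initially C₁ = κε₀A/d = 2.01 × 8.85×10⁻¹² × 1.51×10⁻³ / 8.46×10⁻⁵ = 3.17×10⁻¹⁰ F.
C = κε₀A/d scales with κ, so C₂/C₁ = 1/κ = 1/2.01 = 0.498.
C₂ = 0.498 × 3.17×10⁻¹⁰ = 1.58×10⁻¹⁰ F.

C ≈ 158 pF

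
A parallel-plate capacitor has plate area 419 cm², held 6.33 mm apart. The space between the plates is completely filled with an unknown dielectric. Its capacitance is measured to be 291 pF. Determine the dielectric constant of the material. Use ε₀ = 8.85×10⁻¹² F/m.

A = 419 cm² = 4.19×10⁻² m².
κ = Cd/(ε₀A) = 2.91×10⁻¹⁰ × 6.33×10⁻³ / (8.85×10⁻¹² × 4.19×10⁻²) = 4.97.

4.97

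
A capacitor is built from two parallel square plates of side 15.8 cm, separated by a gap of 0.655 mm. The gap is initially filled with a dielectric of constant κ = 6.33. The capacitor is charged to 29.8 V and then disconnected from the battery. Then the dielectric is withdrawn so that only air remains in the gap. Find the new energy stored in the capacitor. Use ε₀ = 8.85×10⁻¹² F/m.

A = (15.8 cm)² = 2.50×10⁻² m².
Initially C₁ = κε₀A/d = 6.33 × 8.85×10⁻¹² × 2.50×10⁻² / 6.55×10⁻⁴ = 2.14×10⁻⁹ F.
U₁ = 9.48×10⁻⁷ J.
Isolated ⇒ Q is held fixed. C₂ = 0.158 C₁ and U = Q²/(2C), so U₂/U₁ = C₁/C₂ = 6.33.
U₂ = 6.33 × 9.48×10⁻⁷ = 6.00×10⁻⁶ J.

6.00 μJ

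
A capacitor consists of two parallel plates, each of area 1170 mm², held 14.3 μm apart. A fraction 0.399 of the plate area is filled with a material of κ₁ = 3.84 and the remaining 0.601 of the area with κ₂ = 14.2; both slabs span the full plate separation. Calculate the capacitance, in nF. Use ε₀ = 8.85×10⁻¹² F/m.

A = 1170 mm² = 1.17×10⁻³ m².
Side-by-side slabs ⇒ two capacitors in parallel, each spanning the full gap.
C₁ = κ₁ε₀A₁/d = 3.84 × 8.85×10⁻¹² × 4.67×10⁻⁴ / 1.43×10⁻⁵ = 1.11×10⁻⁹ F.
C₂ = κ₂ε₀A₂/d = 14.2 × 8.85×10⁻¹² × 7.03×10⁻⁴ / 1.43×10⁻⁵ = 6.18×10⁻⁹ F.
C = C₁ + C₂ = 7.29×10⁻⁹ F.

7.29 nF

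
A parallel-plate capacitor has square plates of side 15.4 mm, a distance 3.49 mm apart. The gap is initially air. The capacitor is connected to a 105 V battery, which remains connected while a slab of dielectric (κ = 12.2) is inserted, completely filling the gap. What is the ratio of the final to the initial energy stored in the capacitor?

U₂/U₁ ≈ 12.2

Battery connected ⇒ V is held fixed.
C₂ = 12.2 C₁ and U = ½CV², so U₂/U₁ = C₂/C₁ = 12.2.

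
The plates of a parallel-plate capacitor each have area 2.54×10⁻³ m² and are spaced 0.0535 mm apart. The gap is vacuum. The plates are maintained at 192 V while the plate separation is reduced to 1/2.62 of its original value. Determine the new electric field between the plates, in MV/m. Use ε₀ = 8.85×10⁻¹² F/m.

E ≈ 9.40 MV/m

Initially C₁ = ε₀A/d = 8.85×10⁻¹² × 2.54×10⁻³ / 5.35×10⁻⁵ = 4.20×10⁻¹⁰ F.
E₁ = 3.59×10⁶ V/m.
Battery connected ⇒ V is held fixed. E = V/d, so E₂/E₁ = d₁/d₂ = 2.62.
E₂ = 2.62 × 3.59×10⁶ = 9.40×10⁶ V/m.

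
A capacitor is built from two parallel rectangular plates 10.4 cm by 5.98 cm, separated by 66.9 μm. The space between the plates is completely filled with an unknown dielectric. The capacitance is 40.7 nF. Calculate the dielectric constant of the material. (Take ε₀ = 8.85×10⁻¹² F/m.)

κ ≈ 49.5

A = 10.4 × 5.98 cm² = 6.22×10⁻³ m².
κ = Cd/(ε₀A) = 4.07×10⁻⁸ × 6.69×10⁻⁵ / (8.85×10⁻¹² × 6.22×10⁻³) = 49.5.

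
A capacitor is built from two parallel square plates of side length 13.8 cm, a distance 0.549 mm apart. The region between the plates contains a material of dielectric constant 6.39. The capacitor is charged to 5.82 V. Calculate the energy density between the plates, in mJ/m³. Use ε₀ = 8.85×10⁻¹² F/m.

u ≈ 3.18 mJ/m³

E = V/d = 5.82 / 5.49×10⁻⁴ = 1.06×10⁴ V/m.
u = ½κε₀E² = ½ × 6.39 × 8.85×10⁻¹² × (1.06×10⁴)² = 3.18×10⁻³ J/m³.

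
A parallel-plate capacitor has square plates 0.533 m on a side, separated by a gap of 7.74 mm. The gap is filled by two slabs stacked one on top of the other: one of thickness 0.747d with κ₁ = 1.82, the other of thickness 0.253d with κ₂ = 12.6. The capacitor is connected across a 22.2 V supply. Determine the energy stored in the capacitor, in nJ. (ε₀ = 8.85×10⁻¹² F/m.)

U ≈ 186 nJ

A = (0.533 m)² = 0.284 m².
Stacked slabs ⇒ two capacitors in series, each with the full plate area.
C₁ = κ₁ε₀A/d₁ = 1.82 × 8.85×10⁻¹² × 0.284 / 5.78×10⁻³ = 7.91×10⁻¹⁰ F.
C₂ = κ₂ε₀A/d₂ = 12.6 × 8.85×10⁻¹² × 0.284 / 1.96×10⁻³ = 1.62×10⁻⁸ F.
C = (1/C₁ + 1/C₂)⁻¹ = 7.55×10⁻¹⁰ F.
U = ½CV² = ½ × 7.55×10⁻¹⁰ × (22.2)² = 1.86×10⁻⁷ J.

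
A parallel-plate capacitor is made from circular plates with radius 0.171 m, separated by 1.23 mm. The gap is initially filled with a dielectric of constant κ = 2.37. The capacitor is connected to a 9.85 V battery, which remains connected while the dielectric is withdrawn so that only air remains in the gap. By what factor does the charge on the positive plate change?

Battery connected ⇒ V is held fixed.
C₂ = 0.422 C₁ and Q = CV, so Q₂/Q₁ = C₂/C₁ = 0.422.

0.422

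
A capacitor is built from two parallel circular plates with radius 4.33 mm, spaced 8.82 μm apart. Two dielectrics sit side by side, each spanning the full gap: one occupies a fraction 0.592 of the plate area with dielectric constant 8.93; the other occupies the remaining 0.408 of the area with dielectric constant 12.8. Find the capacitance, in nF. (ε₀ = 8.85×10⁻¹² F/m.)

C ≈ 0.621 nF

A = π(4.33 mm)² = 5.89×10⁻⁵ m².
Side-by-side slabs ⇒ two capacitors in parallel, each spanning the full gap.
C₁ = κ₁ε₀A₁/d = 8.93 × 8.85×10⁻¹² × 3.49×10⁻⁵ / 8.82×10⁻⁶ = 3.12×10⁻¹⁰ F.
C₂ = κ₂ε₀A₂/d = 12.8 × 8.85×10⁻¹² × 2.40×10⁻⁵ / 8.82×10⁻⁶ = 3.09×10⁻¹⁰ F.
C = C₁ + C₂ = 6.21×10⁻¹⁰ F.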